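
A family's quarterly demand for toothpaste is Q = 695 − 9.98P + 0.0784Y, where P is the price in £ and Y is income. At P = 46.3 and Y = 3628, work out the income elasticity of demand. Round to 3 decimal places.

At P = 46.3, Y = 3628: Q = 517.361.
Holding P constant, ∂Q/∂Y = 0.0784.
η_Y = (∂Q/∂Y)·(Y/Q) = 0.0784 × (3628/517.361) = 0.550.

0.550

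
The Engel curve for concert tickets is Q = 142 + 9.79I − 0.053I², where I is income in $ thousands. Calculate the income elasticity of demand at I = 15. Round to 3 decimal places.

0.444

At I = 15: Q = 276.9250.
dQ/dI = 9.79 − 0.106I = 8.20000.
η = (dQ/dI)·(I/Q) = 8.20000 × (15/276.9250) = 0.444.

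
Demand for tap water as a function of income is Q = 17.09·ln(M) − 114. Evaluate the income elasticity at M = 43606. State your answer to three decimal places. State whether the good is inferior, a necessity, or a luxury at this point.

0.249 (necessity)

At M = 43606: Q = 68.572.
dQ/dM = 17.09/M = 0.000391919 at this income.
η = (dQ/dM)·(M/Q) = 0.000391919 × (43606/68.572) = 0.249.
Since 0 < η < 1, the good is a necessity.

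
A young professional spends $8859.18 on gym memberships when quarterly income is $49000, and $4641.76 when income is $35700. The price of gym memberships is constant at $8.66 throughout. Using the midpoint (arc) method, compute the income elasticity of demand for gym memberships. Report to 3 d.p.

1.989

With a constant price, Q₁ = 8859.18/8.66 = 1023.000 and Q₂ = 4641.76/8.66 = 536.000 (equivalently, work directly with expenditure since P cancels).
Midpoint %ΔQ = (4641.76 − 8859.18)/6750.47 = -0.62476; midpoint %ΔI = (35700 − 49000)/42350 = -0.31405.
η = -0.62476 / -0.31405 = 1.989.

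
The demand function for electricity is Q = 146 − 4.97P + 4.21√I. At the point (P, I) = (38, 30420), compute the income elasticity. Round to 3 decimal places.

0.531

At P = 38, I = 30420: Q = 691.420.
Holding P constant, ∂Q/∂I = 4.21/(2√I) = 0.012069.
η_I = (∂Q/∂I)·(I/Q) = 0.012069 × (30420/691.420) = 0.531.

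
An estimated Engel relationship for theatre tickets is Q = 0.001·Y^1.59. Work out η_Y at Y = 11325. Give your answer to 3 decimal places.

For Q = A·Y^β the income elasticity is constant and equal to β.
Here β = 1.59, so η = 1.590.

1.590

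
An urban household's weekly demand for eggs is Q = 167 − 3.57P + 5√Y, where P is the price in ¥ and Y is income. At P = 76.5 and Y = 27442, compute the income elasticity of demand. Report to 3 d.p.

At P = 76.5, Y = 27442: Q = 722.176.
Holding P constant, ∂Q/∂Y = 5/(2√Y) = 0.0150915.
η_Y = (∂Q/∂Y)·(Y/Q) = 0.0150915 × (27442/722.176) = 0.573.

0.573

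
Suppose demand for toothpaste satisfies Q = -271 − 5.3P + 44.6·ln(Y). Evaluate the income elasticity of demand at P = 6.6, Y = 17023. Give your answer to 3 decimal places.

At P = 6.6, Y = 17023: Q = 128.528.
Holding P constant, ∂Q/∂Y = 44.6/Y = 0.00261998.
η_Y = (∂Q/∂Y)·(Y/Q) = 0.00261998 × (17023/128.528) = 0.347.

0.347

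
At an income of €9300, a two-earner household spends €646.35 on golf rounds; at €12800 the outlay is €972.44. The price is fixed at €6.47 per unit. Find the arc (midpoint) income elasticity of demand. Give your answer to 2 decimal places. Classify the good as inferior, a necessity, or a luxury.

With a constant price, Q₁ = 646.35/6.47 = 99.900 and Q₂ = 972.44/6.47 = 150.300 (equivalently, work directly with expenditure since P cancels).
Midpoint %ΔQ = (972.44 − 646.35)/809.40 = 0.40288; midpoint %ΔI = (12800 − 9300)/11050 = 0.31674.
η = 0.40288 / 0.31674 = 1.27.
η > 1 ⇒ luxury.

1.27 (luxury)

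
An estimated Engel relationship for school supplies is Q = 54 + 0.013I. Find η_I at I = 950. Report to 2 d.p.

0.19

At I = 950: Q = 66.350.
dQ/dI = 0.013.
η = (dQ/dI)·(I/Q) = 0.013 × (950/66.350) = 0.19.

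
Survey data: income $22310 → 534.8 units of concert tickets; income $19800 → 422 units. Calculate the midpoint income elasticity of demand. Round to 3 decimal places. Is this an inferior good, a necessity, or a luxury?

1.978 (luxury)

ΔQ = 422 − 534.8 = -112.8; midpoint Q̄ = (534.8 + 422)/2 = 478.4.
ΔI = 19800 − 22310 = -2510; midpoint Ī = (22310 + 19800)/2 = 21055.
η = (ΔQ/Q̄) ÷ (ΔI/Ī) = (-112.8/478.4) ÷ (-2510/21055) = 1.978.
η > 1 ⇒ luxury.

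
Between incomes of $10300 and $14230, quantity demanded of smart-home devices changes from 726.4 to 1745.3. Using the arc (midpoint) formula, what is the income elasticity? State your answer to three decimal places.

2.573

ΔQ = 1745.3 − 726.4 = 1018.9; midpoint Q̄ = (726.4 + 1745.3)/2 = 1235.85.
ΔI = 14230 − 10300 = 3930; midpoint Ī = (10300 + 14230)/2 = 12265.
η = (ΔQ/Q̄) ÷ (ΔI/Ī) = (1018.9/1235.85) ÷ (3930/12265) = 2.573.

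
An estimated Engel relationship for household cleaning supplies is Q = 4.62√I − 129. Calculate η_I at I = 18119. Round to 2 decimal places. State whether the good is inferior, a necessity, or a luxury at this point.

At I = 18119: Q = 492.884.
dQ/dI = 4.62/(2√I) = 0.0171611 at this income.
η = (dQ/dI)·(I/Q) = 0.0171611 × (18119/492.884) = 0.63.
Since 0 < η < 1, the good is a necessity.

0.63 (necessity)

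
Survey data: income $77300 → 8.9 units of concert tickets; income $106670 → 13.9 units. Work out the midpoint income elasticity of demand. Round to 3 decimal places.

1.374

ΔQ = 13.9 − 8.9 = 5; midpoint Q̄ = (8.9 + 13.9)/2 = 11.4.
ΔI = 106670 − 77300 = 29370; midpoint Ī = (77300 + 106670)/2 = 91985.
η = (ΔQ/Q̄) ÷ (ΔI/Ī) = (5/11.4) ÷ (29370/91985) = 1.374.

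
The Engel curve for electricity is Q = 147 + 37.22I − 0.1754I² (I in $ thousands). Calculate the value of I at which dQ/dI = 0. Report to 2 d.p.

106.10

dQ/dI = 37.22 − 0.3508I.
The good is inferior where dQ/dI < 0. Setting dQ/dI = 0 gives I = 37.22 / 0.3508 = 106.10.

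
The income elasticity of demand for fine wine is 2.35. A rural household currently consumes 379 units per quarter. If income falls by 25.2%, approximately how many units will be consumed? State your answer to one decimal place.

%ΔQ ≈ η × %ΔI = 2.35 × (-25.2%) = -59.22%.
New Q ≈ 379 × (1 − 0.5922) = 154.6.

154.6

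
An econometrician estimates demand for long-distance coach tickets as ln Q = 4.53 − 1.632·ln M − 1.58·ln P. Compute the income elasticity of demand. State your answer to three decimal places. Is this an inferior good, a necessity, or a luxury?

In a log-linear demand, the coefficient on ln M is the income elasticity.
So η = -1.632.
η < 0 ⇒ inferior good.

-1.632 (inferior good)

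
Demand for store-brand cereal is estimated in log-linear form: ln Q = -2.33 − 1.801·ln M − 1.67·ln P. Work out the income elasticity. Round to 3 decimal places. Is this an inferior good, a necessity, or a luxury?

In a log-linear demand, the coefficient on ln M is the income elasticity.
So η = -1.801.
η < 0 ⇒ inferior good.

-1.801 (inferior good)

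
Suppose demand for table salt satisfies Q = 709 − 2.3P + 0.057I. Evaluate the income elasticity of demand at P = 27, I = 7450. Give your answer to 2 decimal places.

At P = 27, I = 7450: Q = 1071.550.
Holding P constant, ∂Q/∂I = 0.057.
η_I = (∂Q/∂I)·(I/Q) = 0.057 × (7450/1071.550) = 0.40.

0.40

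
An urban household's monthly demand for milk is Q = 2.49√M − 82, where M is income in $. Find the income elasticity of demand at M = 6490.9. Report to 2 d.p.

At M = 6490.9: Q = 118.610.
dQ/dM = 2.49/(2√M) = 0.0154531 at this income.
η = (dQ/dM)·(M/Q) = 0.0154531 × (6490.9/118.610) = 0.85.

0.85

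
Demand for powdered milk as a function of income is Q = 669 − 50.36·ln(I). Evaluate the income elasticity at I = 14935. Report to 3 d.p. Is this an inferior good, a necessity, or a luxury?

At I = 14935: Q = 184.967.
dQ/dI = -50.36/I = -0.00337195 at this income.
η = (dQ/dI)·(I/Q) = -0.00337195 × (14935/184.967) = -0.272.
Since η < 0, the good is an inferior good.

-0.272 (inferior good)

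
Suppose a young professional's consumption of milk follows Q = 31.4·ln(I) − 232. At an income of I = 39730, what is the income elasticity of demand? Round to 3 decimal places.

0.312

At I = 39730: Q = 100.522.
dQ/dI = 31.4/I = 0.000790335 at this income.
η = (dQ/dI)·(I/Q) = 0.000790335 × (39730/100.522) = 0.312.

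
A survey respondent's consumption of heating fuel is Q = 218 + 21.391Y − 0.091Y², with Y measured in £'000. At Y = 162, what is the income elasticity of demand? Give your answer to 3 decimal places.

At Y = 162: Q = 1295.1380.
dQ/dY = 21.391 − 0.182Y = -8.09300.
η = (dQ/dY)·(Y/Q) = -8.09300 × (162/1295.1380) = -1.012.

-1.012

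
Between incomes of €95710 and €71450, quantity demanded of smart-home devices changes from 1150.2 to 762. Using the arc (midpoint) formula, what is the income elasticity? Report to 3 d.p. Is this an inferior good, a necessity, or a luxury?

ΔQ = 762 − 1150.2 = -388.2; midpoint Q̄ = (1150.2 + 762)/2 = 956.1.
ΔI = 71450 − 95710 = -24260; midpoint Ī = (95710 + 71450)/2 = 83580.
η = (ΔQ/Q̄) ÷ (ΔI/Ī) = (-388.2/956.1) ÷ (-24260/83580) = 1.399.
η > 1 ⇒ luxury.

1.399 (luxury)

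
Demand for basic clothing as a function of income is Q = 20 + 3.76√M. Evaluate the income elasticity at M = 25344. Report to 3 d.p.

0.484

At M = 25344: Q = 618.584.
dQ/dM = 3.76/(2√M) = 0.0118092 at this income.
η = (dQ/dM)·(M/Q) = 0.0118092 × (25344/618.584) = 0.484.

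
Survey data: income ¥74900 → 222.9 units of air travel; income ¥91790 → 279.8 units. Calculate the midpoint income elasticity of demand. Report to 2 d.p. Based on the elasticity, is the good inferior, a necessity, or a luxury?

1.12 (luxury)

ΔQ = 279.8 − 222.9 = 56.9; midpoint Q̄ = (222.9 + 279.8)/2 = 251.35.
ΔI = 91790 − 74900 = 16890; midpoint Ī = (74900 + 91790)/2 = 83345.
η = (ΔQ/Q̄) ÷ (ΔI/Ī) = (56.9/251.35) ÷ (16890/83345) = 1.12.
η > 1 ⇒ luxury.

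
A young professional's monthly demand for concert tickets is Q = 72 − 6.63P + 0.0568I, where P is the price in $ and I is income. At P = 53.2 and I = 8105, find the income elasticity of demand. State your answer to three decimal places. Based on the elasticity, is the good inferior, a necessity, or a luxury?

2.563 (luxury)

At P = 53.2, I = 8105: Q = 179.648.
Holding P constant, ∂Q/∂I = 0.0568.
η_I = (∂Q/∂I)·(I/Q) = 0.0568 × (8105/179.648) = 2.563.
Since η > 1, this is a luxury.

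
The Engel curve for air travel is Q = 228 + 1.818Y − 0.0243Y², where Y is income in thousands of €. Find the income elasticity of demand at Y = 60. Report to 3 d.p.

-0.264

At Y = 60: Q = 249.6000.
dQ/dY = 1.818 − 0.0486Y = -1.09800.
η = (dQ/dY)·(Y/Q) = -1.09800 × (60/249.6000) = -0.264.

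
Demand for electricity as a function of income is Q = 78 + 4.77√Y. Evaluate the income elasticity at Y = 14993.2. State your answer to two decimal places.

At Y = 14993.2: Q = 662.071.
dQ/dY = 4.77/(2√Y) = 0.0194779 at this income.
η = (dQ/dY)·(Y/Q) = 0.0194779 × (14993.2/662.071) = 0.44.

0.44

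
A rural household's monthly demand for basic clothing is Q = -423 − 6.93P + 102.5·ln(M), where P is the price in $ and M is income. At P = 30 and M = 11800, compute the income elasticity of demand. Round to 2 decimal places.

At P = 30, M = 11800: Q = 330.125.
Holding P constant, ∂Q/∂M = 102.5/M = 0.00868644.
η_M = (∂Q/∂M)·(M/Q) = 0.00868644 × (11800/330.125) = 0.31.

0.31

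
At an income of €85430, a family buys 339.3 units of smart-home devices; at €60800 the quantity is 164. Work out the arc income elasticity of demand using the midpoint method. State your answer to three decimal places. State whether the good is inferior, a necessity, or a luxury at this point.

ΔQ = 164 − 339.3 = -175.3; midpoint Q̄ = (339.3 + 164)/2 = 251.65.
ΔI = 60800 − 85430 = -24630; midpoint Ī = (85430 + 60800)/2 = 73115.
η = (ΔQ/Q̄) ÷ (ΔI/Ī) = (-175.3/251.65) ÷ (-24630/73115) = 2.068.
η > 1 ⇒ luxury.

2.068 (luxury)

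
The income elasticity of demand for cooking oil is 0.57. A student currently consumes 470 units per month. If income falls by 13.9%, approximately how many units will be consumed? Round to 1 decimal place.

%ΔQ ≈ η × %ΔI = 0.57 × (-13.9%) = -7.923%.
New Q ≈ 470 × (1 − 0.07923) = 432.8.

432.8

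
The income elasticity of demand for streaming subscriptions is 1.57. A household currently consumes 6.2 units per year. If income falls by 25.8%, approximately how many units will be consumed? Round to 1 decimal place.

%ΔQ ≈ η × %ΔI = 1.57 × (-25.8%) = -40.506%.
New Q ≈ 6.2 × (1 − 0.40506) = 3.7.

3.7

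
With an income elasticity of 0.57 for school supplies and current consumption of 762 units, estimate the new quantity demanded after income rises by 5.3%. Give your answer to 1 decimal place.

785.0

%ΔQ ≈ η × %ΔI = 0.57 × 5.3% = 3.021%.
New Q ≈ 762 × (1 + 0.03021) = 785.0.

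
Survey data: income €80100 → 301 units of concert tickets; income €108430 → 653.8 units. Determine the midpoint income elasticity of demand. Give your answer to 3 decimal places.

2.459

ΔQ = 653.8 − 301 = 352.8; midpoint Q̄ = (301 + 653.8)/2 = 477.4.
ΔI = 108430 − 80100 = 28330; midpoint Ī = (80100 + 108430)/2 = 94265.
η = (ΔQ/Q̄) ÷ (ΔI/Ī) = (352.8/477.4) ÷ (28330/94265) = 2.459.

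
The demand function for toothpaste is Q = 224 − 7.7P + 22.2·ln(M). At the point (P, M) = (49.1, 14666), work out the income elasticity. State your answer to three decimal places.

0.377

At P = 49.1, M = 14666: Q = 58.901.
Holding P constant, ∂Q/∂M = 22.2/M = 0.00151371.
η_M = (∂Q/∂M)·(M/Q) = 0.00151371 × (14666/58.901) = 0.377.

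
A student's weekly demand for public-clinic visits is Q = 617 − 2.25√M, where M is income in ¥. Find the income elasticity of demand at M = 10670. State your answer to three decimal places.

-0.302

At M = 10670: Q = 384.585.
dQ/dM = -2.25/(2√M) = -0.0108911 at this income.
η = (dQ/dM)·(M/Q) = -0.0108911 × (10670/384.585) = -0.302.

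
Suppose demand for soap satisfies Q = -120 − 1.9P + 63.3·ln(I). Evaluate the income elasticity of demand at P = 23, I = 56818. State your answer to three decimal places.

At P = 23, I = 56818: Q = 529.284.
Holding P constant, ∂Q/∂I = 63.3/I = 0.00111408.
η_I = (∂Q/∂I)·(I/Q) = 0.00111408 × (56818/529.284) = 0.120.

0.120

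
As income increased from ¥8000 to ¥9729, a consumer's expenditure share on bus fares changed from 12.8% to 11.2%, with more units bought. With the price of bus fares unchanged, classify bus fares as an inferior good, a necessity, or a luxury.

necessity

Quantity rises but the budget share falls as income rises, so 0 < η < 1.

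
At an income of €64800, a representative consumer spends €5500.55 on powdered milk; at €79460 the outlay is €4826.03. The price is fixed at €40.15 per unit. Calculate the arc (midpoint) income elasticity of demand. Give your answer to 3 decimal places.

With a constant price, Q₁ = 5500.55/40.15 = 137.000 and Q₂ = 4826.03/40.15 = 120.200 (equivalently, work directly with expenditure since P cancels).
Midpoint %ΔQ = (4826.03 − 5500.55)/5163.29 = -0.13064; midpoint %ΔI = (79460 − 64800)/72130 = 0.20324.
η = -0.13064 / 0.20324 = -0.643.

-0.643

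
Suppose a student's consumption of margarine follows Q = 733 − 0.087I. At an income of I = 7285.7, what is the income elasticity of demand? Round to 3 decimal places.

-6.393

At I = 7285.7: Q = 99.144.
dQ/dI = −0.087.
η = (dQ/dI)·(I/Q) = -0.087 × (7285.7/99.144) = -6.393.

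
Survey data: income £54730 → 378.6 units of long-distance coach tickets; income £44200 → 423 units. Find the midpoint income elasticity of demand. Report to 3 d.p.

-0.520

ΔQ = 423 − 378.6 = 44.4; midpoint Q̄ = (378.6 + 423)/2 = 400.8.
ΔI = 44200 − 54730 = -10530; midpoint Ī = (54730 + 44200)/2 = 49465.
η = (ΔQ/Q̄) ÷ (ΔI/Ī) = (44.4/400.8) ÷ (-10530/49465) = -0.520.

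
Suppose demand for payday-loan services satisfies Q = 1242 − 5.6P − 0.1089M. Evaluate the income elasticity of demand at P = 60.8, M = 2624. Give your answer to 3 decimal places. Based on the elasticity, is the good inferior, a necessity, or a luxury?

-0.464 (inferior good)

At P = 60.8, M = 2624: Q = 615.766.
Holding P constant, ∂Q/∂M = −0.1089.
η_M = (∂Q/∂M)·(M/Q) = -0.1089 × (2624/615.766) = -0.464.
Since η < 0, this is an inferior good.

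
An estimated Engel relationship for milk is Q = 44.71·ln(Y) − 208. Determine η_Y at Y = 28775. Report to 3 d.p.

At Y = 28775: Q = 251.049.
dQ/dY = 44.71/Y = 0.00155378 at this income.
η = (dQ/dY)·(Y/Q) = 0.00155378 × (28775/251.049) = 0.178.

0.178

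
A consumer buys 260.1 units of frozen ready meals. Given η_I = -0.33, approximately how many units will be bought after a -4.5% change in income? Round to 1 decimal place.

%ΔQ ≈ η × %ΔI = -0.33 × (-4.5%) = 1.485%.
New Q ≈ 260.1 × (1 + 0.01485) = 264.0.

264.0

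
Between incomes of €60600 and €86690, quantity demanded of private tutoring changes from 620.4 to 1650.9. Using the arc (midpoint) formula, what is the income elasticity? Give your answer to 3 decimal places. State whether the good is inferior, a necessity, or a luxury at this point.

2.561 (luxury)

ΔQ = 1650.9 − 620.4 = 1030.5; midpoint Q̄ = (620.4 + 1650.9)/2 = 1135.65.
ΔI = 86690 − 60600 = 26090; midpoint Ī = (60600 + 86690)/2 = 73645.
η = (ΔQ/Q̄) ÷ (ΔI/Ī) = (1030.5/1135.65) ÷ (26090/73645) = 2.561.
η > 1 ⇒ luxury.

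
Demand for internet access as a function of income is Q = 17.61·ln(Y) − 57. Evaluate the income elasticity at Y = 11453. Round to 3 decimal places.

At Y = 11453: Q = 107.583.
dQ/dY = 17.61/Y = 0.00153759 at this income.
η = (dQ/dY)·(Y/Q) = 0.00153759 × (11453/107.583) = 0.164.

0.164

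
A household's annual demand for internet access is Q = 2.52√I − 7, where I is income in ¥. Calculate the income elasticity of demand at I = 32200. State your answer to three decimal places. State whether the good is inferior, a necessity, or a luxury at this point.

0.508 (necessity)

At I = 32200: Q = 445.198.
dQ/dI = 2.52/(2√I) = 0.00702171 at this income.
η = (dQ/dI)·(I/Q) = 0.00702171 × (32200/445.198) = 0.508.
Since 0 < η < 1, the good is a necessity.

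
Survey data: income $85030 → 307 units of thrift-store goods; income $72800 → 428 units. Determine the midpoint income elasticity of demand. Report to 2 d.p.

-2.12

ΔQ = 428 − 307 = 121; midpoint Q̄ = (307 + 428)/2 = 367.5.
ΔI = 72800 − 85030 = -12230; midpoint Ī = (85030 + 72800)/2 = 78915.
η = (ΔQ/Q̄) ÷ (ΔI/Ī) = (121/367.5) ÷ (-12230/78915) = -2.12.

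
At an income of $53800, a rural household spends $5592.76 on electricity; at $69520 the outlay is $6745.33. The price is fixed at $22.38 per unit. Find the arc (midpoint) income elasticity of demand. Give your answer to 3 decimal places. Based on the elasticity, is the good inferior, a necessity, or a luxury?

With a constant price, Q₁ = 5592.76/22.38 = 249.900 and Q₂ = 6745.33/22.38 = 301.400 (equivalently, work directly with expenditure since P cancels).
Midpoint %ΔQ = (6745.33 − 5592.76)/6169.05 = 0.18683; midpoint %ΔI = (69520 − 53800)/61660 = 0.25495.
η = 0.18683 / 0.25495 = 0.733.
0 < η < 1 ⇒ necessity.

0.733 (necessity)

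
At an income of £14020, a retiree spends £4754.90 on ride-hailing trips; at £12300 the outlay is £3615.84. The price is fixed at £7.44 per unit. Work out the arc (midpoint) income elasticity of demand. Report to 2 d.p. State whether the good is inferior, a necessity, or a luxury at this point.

2.08 (luxury)

With a constant price, Q₁ = 4754.90/7.44 = 639.099 and Q₂ = 3615.84/7.44 = 486.000 (equivalently, work directly with expenditure since P cancels).
Midpoint %ΔQ = (3615.84 − 4754.90)/4185.37 = -0.27215; midpoint %ΔI = (12300 − 14020)/13160 = -0.13070.
η = -0.27215 / -0.13070 = 2.08.
η > 1 ⇒ luxury.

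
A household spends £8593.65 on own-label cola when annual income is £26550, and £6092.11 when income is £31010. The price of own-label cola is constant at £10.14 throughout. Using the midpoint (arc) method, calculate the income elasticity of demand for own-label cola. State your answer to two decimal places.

With a constant price, Q₁ = 8593.65/10.14 = 847.500 and Q₂ = 6092.11/10.14 = 600.800 (equivalently, work directly with expenditure since P cancels).
Midpoint %ΔQ = (6092.11 − 8593.65)/7342.88 = -0.34068; midpoint %ΔI = (31010 − 26550)/28780 = 0.15497.
η = -0.34068 / 0.15497 = -2.20.

-2.20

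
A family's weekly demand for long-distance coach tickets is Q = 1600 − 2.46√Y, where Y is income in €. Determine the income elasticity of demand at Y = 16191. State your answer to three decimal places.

-0.122

At Y = 16191: Q = 1286.980.
dQ/dY = -2.46/(2√Y) = -0.00966648 at this income.
η = (dQ/dY)·(Y/Q) = -0.00966648 × (16191/1286.980) = -0.122.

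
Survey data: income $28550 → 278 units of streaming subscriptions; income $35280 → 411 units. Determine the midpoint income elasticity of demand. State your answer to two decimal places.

1.83

ΔQ = 411 − 278 = 133; midpoint Q̄ = (278 + 411)/2 = 344.5.
ΔI = 35280 − 28550 = 6730; midpoint Ī = (28550 + 35280)/2 = 31915.
η = (ΔQ/Q̄) ÷ (ΔI/Ī) = (133/344.5) ÷ (6730/31915) = 1.83.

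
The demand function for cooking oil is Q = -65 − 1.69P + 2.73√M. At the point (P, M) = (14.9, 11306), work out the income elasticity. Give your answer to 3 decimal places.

0.725

At P = 14.9, M = 11306: Q = 200.099.
Holding P constant, ∂Q/∂M = 2.73/(2√M) = 0.0128374.
η_M = (∂Q/∂M)·(M/Q) = 0.0128374 × (11306/200.099) = 0.725.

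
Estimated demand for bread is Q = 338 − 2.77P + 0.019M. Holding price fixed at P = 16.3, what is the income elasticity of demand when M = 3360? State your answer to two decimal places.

At P = 16.3, M = 3360: Q = 356.689.
Holding P constant, ∂Q/∂M = 0.019.
η_M = (∂Q/∂M)·(M/Q) = 0.019 × (3360/356.689) = 0.18.

0.18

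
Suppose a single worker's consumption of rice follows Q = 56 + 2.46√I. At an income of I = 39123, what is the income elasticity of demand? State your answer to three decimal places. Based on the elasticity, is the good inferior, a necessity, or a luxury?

0.448 (necessity)

At I = 39123: Q = 542.577.
dQ/dI = 2.46/(2√I) = 0.00621855 at this income.
η = (dQ/dI)·(I/Q) = 0.00621855 × (39123/542.577) = 0.448.
Since 0 < η < 1, the good is a necessity.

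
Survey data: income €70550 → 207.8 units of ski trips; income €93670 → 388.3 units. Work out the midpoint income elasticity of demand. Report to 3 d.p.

ΔQ = 388.3 − 207.8 = 180.5; midpoint Q̄ = (207.8 + 388.3)/2 = 298.05.
ΔI = 93670 − 70550 = 23120; midpoint Ī = (70550 + 93670)/2 = 82110.
η = (ΔQ/Q̄) ÷ (ΔI/Ī) = (180.5/298.05) ÷ (23120/82110) = 2.151.

2.151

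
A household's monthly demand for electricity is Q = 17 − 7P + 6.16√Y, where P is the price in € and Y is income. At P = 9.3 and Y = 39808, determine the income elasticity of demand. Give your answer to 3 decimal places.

0.520

At P = 9.3, Y = 39808: Q = 1180.940.
Holding P constant, ∂Q/∂Y = 6.16/(2√Y) = 0.0154371.
η_Y = (∂Q/∂Y)·(Y/Q) = 0.0154371 × (39808/1180.940) = 0.520.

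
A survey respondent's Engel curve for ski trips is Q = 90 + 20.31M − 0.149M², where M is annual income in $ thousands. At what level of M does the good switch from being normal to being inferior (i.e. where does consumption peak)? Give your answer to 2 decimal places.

dQ/dM = 20.31 − 0.298M.
The good is inferior where dQ/dM < 0. Setting dQ/dM = 0 gives M = 20.31 / 0.298 = 68.15.

68.15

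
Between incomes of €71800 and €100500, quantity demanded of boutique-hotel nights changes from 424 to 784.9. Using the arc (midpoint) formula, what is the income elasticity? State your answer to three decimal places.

1.792

ΔQ = 784.9 − 424 = 360.9; midpoint Q̄ = (424 + 784.9)/2 = 604.45.
ΔI = 100500 − 71800 = 28700; midpoint Ī = (71800 + 100500)/2 = 86150.
η = (ΔQ/Q̄) ÷ (ΔI/Ī) = (360.9/604.45) ÷ (28700/86150) = 1.792.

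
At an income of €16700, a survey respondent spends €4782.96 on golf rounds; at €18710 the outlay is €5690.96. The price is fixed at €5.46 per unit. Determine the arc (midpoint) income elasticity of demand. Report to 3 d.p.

With a constant price, Q₁ = 4782.96/5.46 = 876.000 and Q₂ = 5690.96/5.46 = 1042.300 (equivalently, work directly with expenditure since P cancels).
Midpoint %ΔQ = (5690.96 − 4782.96)/5236.96 = 0.17338; midpoint %ΔI = (18710 − 16700)/17705 = 0.11353.
η = 0.17338 / 0.11353 = 1.527.

1.527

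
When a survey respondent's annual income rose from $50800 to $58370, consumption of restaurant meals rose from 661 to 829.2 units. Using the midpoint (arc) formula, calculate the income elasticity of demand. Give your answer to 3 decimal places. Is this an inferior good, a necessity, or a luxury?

ΔQ = 829.2 − 661 = 168.2; midpoint Q̄ = (661 + 829.2)/2 = 745.1.
ΔI = 58370 − 50800 = 7570; midpoint Ī = (50800 + 58370)/2 = 54585.
η = (ΔQ/Q̄) ÷ (ΔI/Ī) = (168.2/745.1) ÷ (7570/54585) = 1.628.
η > 1 ⇒ luxury.

1.628 (luxury)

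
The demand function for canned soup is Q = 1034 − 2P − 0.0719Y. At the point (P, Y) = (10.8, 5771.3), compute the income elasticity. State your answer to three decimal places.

At P = 10.8, Y = 5771.3: Q = 597.444.
Holding P constant, ∂Q/∂Y = −0.0719.
η_Y = (∂Q/∂Y)·(Y/Q) = -0.0719 × (5771.3/597.444) = -0.695.

-0.695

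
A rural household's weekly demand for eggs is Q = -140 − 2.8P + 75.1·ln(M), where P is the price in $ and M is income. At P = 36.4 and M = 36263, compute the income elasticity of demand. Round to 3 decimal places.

0.137

At P = 36.4, M = 36263: Q = 546.521.
Holding P constant, ∂Q/∂M = 75.1/M = 0.00207098.
η_M = (∂Q/∂M)·(M/Q) = 0.00207098 × (36263/546.521) = 0.137.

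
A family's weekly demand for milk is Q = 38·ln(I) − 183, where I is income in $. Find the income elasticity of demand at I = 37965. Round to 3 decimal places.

0.175

At I = 37965: Q = 217.688.
dQ/dI = 38/I = 0.00100092 at this income.
η = (dQ/dI)·(I/Q) = 0.00100092 × (37965/217.688) = 0.175.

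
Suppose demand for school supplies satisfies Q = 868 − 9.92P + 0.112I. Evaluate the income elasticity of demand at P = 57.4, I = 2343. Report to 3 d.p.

At P = 57.4, I = 2343: Q = 561.008.
Holding P constant, ∂Q/∂I = 0.112.
η_I = (∂Q/∂I)·(I/Q) = 0.112 × (2343/561.008) = 0.468.

0.468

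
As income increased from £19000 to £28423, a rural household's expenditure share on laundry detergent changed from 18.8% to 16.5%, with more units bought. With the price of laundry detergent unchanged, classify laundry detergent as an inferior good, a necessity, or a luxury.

necessity

Quantity rises but the budget share falls as income rises, so 0 < η < 1.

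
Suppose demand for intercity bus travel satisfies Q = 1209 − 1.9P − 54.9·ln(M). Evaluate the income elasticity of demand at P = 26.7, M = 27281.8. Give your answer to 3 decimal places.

-0.092

At P = 26.7, M = 27281.8: Q = 597.523.
Holding P constant, ∂Q/∂M = -54.9/M = -0.00201233.
η_M = (∂Q/∂M)·(M/Q) = -0.00201233 × (27281.8/597.523) = -0.092.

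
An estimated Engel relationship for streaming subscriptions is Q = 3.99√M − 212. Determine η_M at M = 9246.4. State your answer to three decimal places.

1.117

At M = 9246.4: Q = 171.671.
dQ/dM = 3.99/(2√M) = 0.0207471 at this income.
η = (dQ/dM)·(M/Q) = 0.0207471 × (9246.4/171.671) = 1.117.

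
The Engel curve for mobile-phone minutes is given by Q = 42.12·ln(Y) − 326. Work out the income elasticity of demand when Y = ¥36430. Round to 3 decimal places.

0.362

At Y = 36430: Q = 116.393.
dQ/dY = 42.12/Y = 0.00115619 at this income.
η = (dQ/dY)·(Y/Q) = 0.00115619 × (36430/116.393) = 0.362.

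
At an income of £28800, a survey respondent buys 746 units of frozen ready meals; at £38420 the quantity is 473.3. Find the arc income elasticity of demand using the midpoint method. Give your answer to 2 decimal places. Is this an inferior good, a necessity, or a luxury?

-1.56 (inferior good)

ΔQ = 473.3 − 746 = -272.7; midpoint Q̄ = (746 + 473.3)/2 = 609.65.
ΔI = 38420 − 28800 = 9620; midpoint Ī = (28800 + 38420)/2 = 33610.
η = (ΔQ/Q̄) ÷ (ΔI/Ī) = (-272.7/609.65) ÷ (9620/33610) = -1.56.
η < 0 ⇒ inferior good.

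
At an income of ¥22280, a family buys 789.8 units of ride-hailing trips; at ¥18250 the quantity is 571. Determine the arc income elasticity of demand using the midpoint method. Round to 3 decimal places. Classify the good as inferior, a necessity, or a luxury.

ΔQ = 571 − 789.8 = -218.8; midpoint Q̄ = (789.8 + 571)/2 = 680.4.
ΔI = 18250 − 22280 = -4030; midpoint Ī = (22280 + 18250)/2 = 20265.
η = (ΔQ/Q̄) ÷ (ΔI/Ī) = (-218.8/680.4) ÷ (-4030/20265) = 1.617.
η > 1 ⇒ luxury.

1.617 (luxury)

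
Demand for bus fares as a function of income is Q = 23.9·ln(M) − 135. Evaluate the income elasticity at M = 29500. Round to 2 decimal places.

0.22

At M = 29500: Q = 110.982.
dQ/dM = 23.9/M = 0.000810169 at this income.
η = (dQ/dM)·(M/Q) = 0.000810169 × (29500/110.982) = 0.22.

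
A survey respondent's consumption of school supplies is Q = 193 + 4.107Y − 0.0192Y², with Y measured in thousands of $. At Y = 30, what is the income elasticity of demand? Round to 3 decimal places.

At Y = 30: Q = 298.9300.
dQ/dY = 4.107 − 0.0384Y = 2.95500.
η = (dQ/dY)·(Y/Q) = 2.95500 × (30/298.9300) = 0.297.

0.297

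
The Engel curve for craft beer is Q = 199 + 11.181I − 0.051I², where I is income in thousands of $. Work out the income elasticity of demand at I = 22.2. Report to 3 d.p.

0.469

At I = 22.2: Q = 422.0834.
dQ/dI = 11.181 − 0.102I = 8.91660.
η = (dQ/dI)·(I/Q) = 8.91660 × (22.2/422.0834) = 0.469.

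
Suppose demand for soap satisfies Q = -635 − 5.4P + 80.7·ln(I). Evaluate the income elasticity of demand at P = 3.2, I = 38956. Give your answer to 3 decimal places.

At P = 3.2, I = 38956: Q = 200.734.
Holding P constant, ∂Q/∂I = 80.7/I = 0.00207157.
η_I = (∂Q/∂I)·(I/Q) = 0.00207157 × (38956/200.734) = 0.402.

0.402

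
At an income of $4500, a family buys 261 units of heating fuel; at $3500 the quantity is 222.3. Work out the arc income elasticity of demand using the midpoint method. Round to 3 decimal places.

0.641

ΔQ = 222.3 − 261 = -38.7; midpoint Q̄ = (261 + 222.3)/2 = 241.65.
ΔI = 3500 − 4500 = -1000; midpoint Ī = (4500 + 3500)/2 = 4000.
η = (ΔQ/Q̄) ÷ (ΔI/Ī) = (-38.7/241.65) ÷ (-1000/4000) = 0.641.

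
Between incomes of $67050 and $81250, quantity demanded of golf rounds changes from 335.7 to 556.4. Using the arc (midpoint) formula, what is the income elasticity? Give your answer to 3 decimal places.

ΔQ = 556.4 − 335.7 = 220.7; midpoint Q̄ = (335.7 + 556.4)/2 = 446.05.
ΔI = 81250 − 67050 = 14200; midpoint Ī = (67050 + 81250)/2 = 74150.
η = (ΔQ/Q̄) ÷ (ΔI/Ī) = (220.7/446.05) ÷ (14200/74150) = 2.584.

2.584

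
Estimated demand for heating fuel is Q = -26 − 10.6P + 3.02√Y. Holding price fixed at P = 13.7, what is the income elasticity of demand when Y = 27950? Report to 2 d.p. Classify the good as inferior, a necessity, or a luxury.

At P = 13.7, Y = 27950: Q = 333.671.
Holding P constant, ∂Q/∂Y = 3.02/(2√Y) = 0.00903204.
η_Y = (∂Q/∂Y)·(Y/Q) = 0.00903204 × (27950/333.671) = 0.76.
Since 0 < η < 1, this is a necessity.

0.76 (necessity)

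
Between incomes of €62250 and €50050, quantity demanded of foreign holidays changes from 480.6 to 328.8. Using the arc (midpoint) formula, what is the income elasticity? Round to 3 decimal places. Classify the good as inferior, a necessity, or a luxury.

1.726 (luxury)

ΔQ = 328.8 − 480.6 = -151.8; midpoint Q̄ = (480.6 + 328.8)/2 = 404.7.
ΔI = 50050 − 62250 = -12200; midpoint Ī = (62250 + 50050)/2 = 56150.
η = (ΔQ/Q̄) ÷ (ΔI/Ī) = (-151.8/404.7) ÷ (-12200/56150) = 1.726.
η > 1 ⇒ luxury.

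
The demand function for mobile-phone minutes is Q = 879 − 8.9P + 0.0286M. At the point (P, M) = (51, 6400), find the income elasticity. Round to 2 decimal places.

At P = 51, M = 6400: Q = 608.140.
Holding P constant, ∂Q/∂M = 0.0286.
η_M = (∂Q/∂M)·(M/Q) = 0.0286 × (6400/608.140) = 0.30.

0.30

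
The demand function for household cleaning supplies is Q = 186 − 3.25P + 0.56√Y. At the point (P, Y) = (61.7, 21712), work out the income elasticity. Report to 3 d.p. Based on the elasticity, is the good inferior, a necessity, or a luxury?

0.607 (necessity)

At P = 61.7, Y = 21712: Q = 67.991.
Holding P constant, ∂Q/∂Y = 0.56/(2√Y) = 0.00190024.
η_Y = (∂Q/∂Y)·(Y/Q) = 0.00190024 × (21712/67.991) = 0.607.
Since 0 < η < 1, this is a necessity.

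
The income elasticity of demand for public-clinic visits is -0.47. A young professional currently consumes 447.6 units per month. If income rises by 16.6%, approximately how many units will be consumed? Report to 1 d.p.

412.7

%ΔQ ≈ η × %ΔI = -0.47 × 16.6% = -7.802%.
New Q ≈ 447.6 × (1 − 0.07802) = 412.7.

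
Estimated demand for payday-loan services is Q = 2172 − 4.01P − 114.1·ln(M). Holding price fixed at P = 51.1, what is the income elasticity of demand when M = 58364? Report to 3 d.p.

At P = 51.1, M = 58364: Q = 714.904.
Holding P constant, ∂Q/∂M = -114.1/M = -0.00195497.
η_M = (∂Q/∂M)·(M/Q) = -0.00195497 × (58364/714.904) = -0.160.

-0.160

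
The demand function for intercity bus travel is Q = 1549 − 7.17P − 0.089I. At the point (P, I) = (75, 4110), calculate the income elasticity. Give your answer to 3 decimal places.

At P = 75, I = 4110: Q = 645.460.
Holding P constant, ∂Q/∂I = −0.089.
η_I = (∂Q/∂I)·(I/Q) = -0.089 × (4110/645.460) = -0.567.

-0.567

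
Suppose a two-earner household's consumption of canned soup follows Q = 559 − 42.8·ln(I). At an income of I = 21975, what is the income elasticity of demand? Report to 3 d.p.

At I = 21975: Q = 131.100.
dQ/dI = -42.8/I = -0.00194767 at this income.
η = (dQ/dI)·(I/Q) = -0.00194767 × (21975/131.100) = -0.326.

-0.326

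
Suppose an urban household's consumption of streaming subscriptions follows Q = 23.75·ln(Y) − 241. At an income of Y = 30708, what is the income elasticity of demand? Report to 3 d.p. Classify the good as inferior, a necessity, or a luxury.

At Y = 30708: Q = 4.392.
dQ/dY = 23.75/Y = 0.000773414 at this income.
η = (dQ/dY)·(Y/Q) = 0.000773414 × (30708/4.392) = 5.408.
Since η > 1, the good is a luxury.

5.408 (luxury)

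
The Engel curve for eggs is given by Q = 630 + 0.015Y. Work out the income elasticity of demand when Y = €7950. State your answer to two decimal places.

0.16

At Y = 7950: Q = 749.250.
dQ/dY = 0.015.
η = (dQ/dY)·(Y/Q) = 0.015 × (7950/749.250) = 0.16.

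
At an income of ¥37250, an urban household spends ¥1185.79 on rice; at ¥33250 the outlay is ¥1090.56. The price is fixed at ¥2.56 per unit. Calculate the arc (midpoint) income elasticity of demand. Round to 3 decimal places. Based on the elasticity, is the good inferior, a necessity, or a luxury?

0.737 (necessity)

With a constant price, Q₁ = 1185.79/2.56 = 463.199 and Q₂ = 1090.56/2.56 = 426.000 (equivalently, work directly with expenditure since P cancels).
Midpoint %ΔQ = (1090.56 − 1185.79)/1138.18 = -0.08367; midpoint %ΔI = (33250 − 37250)/35250 = -0.11348.
η = -0.08367 / -0.11348 = 0.737.
0 < η < 1 ⇒ necessity.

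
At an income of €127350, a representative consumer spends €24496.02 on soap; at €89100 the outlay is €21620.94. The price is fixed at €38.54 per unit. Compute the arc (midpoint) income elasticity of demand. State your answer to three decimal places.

0.353

With a constant price, Q₁ = 24496.02/38.54 = 635.600 and Q₂ = 21620.94/38.54 = 561.000 (equivalently, work directly with expenditure since P cancels).
Midpoint %ΔQ = (21620.94 − 24496.02)/23058.48 = -0.12469; midpoint %ΔI = (89100 − 127350)/108225 = -0.35343.
η = -0.12469 / -0.35343 = 0.353.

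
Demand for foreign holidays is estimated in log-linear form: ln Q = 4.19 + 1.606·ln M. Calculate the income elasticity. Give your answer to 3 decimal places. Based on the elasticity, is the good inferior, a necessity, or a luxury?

1.606 (luxury)

In a log-linear demand, the coefficient on ln M is the income elasticity.
So η = 1.606.
η > 1 ⇒ luxury.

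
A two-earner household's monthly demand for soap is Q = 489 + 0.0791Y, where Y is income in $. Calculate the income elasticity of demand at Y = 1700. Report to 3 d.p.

0.216

At Y = 1700: Q = 623.470.
dQ/dY = 0.0791.
η = (dQ/dY)·(Y/Q) = 0.0791 × (1700/623.470) = 0.216.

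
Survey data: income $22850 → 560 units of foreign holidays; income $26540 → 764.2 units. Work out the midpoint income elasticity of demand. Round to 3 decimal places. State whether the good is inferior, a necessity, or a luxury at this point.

ΔQ = 764.2 − 560 = 204.2; midpoint Q̄ = (560 + 764.2)/2 = 662.1.
ΔI = 26540 − 22850 = 3690; midpoint Ī = (22850 + 26540)/2 = 24695.
η = (ΔQ/Q̄) ÷ (ΔI/Ī) = (204.2/662.1) ÷ (3690/24695) = 2.064.
η > 1 ⇒ luxury.

2.064 (luxury)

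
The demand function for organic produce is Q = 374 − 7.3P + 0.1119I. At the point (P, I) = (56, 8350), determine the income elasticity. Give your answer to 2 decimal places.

1.04

At P = 56, I = 8350: Q = 899.565.
Holding P constant, ∂Q/∂I = 0.1119.
η_I = (∂Q/∂I)·(I/Q) = 0.1119 × (8350/899.565) = 1.04.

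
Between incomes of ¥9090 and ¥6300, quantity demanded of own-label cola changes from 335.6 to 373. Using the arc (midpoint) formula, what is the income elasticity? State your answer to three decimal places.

-0.291

ΔQ = 373 − 335.6 = 37.4; midpoint Q̄ = (335.6 + 373)/2 = 354.3.
ΔI = 6300 − 9090 = -2790; midpoint Ī = (9090 + 6300)/2 = 7695.
η = (ΔQ/Q̄) ÷ (ΔI/Ī) = (37.4/354.3) ÷ (-2790/7695) = -0.291.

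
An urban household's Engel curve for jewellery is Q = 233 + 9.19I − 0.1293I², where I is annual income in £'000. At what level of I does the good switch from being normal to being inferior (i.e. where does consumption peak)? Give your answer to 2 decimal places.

35.54

dQ/dI = 9.19 − 0.2586I.
The good is inferior where dQ/dI < 0. Setting dQ/dI = 0 gives I = 9.19 / 0.2586 = 35.54.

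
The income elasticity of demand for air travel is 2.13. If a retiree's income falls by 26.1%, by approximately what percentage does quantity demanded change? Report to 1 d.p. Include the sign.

%ΔQ ≈ η × %ΔI = 2.13 × (-26.1%) = -55.6%.

-55.6%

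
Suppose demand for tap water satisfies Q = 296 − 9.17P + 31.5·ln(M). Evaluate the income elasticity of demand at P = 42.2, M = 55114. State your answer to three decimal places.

At P = 42.2, M = 55114: Q = 252.917.
Holding P constant, ∂Q/∂M = 31.5/M = 0.000571543.
η_M = (∂Q/∂M)·(M/Q) = 0.000571543 × (55114/252.917) = 0.125.

0.125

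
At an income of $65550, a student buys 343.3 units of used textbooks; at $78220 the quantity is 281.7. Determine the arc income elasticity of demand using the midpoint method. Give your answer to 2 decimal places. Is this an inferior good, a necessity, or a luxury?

ΔQ = 281.7 − 343.3 = -61.6; midpoint Q̄ = (343.3 + 281.7)/2 = 312.5.
ΔI = 78220 − 65550 = 12670; midpoint Ī = (65550 + 78220)/2 = 71885.
η = (ΔQ/Q̄) ÷ (ΔI/Ī) = (-61.6/312.5) ÷ (12670/71885) = -1.12.
η < 0 ⇒ inferior good.

-1.12 (inferior good)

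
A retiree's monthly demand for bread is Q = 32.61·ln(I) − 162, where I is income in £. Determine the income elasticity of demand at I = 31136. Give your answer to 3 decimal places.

0.186

At I = 31136: Q = 175.387.
dQ/dI = 32.61/I = 0.00104734 at this income.
η = (dQ/dI)·(I/Q) = 0.00104734 × (31136/175.387) = 0.186.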